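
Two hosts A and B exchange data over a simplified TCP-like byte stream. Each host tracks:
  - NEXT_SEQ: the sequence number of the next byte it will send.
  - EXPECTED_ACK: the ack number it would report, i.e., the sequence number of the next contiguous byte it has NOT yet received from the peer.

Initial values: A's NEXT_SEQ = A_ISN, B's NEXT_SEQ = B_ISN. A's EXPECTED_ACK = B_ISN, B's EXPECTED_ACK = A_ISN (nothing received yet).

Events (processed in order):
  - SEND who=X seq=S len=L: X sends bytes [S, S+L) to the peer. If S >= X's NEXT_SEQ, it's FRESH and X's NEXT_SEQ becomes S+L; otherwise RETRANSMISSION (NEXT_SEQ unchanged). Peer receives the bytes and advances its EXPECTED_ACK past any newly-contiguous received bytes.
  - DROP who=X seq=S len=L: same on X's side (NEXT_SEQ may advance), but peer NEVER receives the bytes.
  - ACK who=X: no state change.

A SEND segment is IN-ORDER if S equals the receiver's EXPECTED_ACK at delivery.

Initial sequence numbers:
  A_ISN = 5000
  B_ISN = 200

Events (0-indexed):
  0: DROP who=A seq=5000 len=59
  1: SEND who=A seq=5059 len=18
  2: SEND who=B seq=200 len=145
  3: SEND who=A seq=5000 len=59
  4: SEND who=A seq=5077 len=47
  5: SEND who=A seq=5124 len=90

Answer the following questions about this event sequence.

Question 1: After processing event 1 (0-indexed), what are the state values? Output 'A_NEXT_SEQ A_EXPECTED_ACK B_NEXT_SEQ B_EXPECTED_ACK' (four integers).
After event 0: A_seq=5059 A_ack=200 B_seq=200 B_ack=5000
After event 1: A_seq=5077 A_ack=200 B_seq=200 B_ack=5000

5077 200 200 5000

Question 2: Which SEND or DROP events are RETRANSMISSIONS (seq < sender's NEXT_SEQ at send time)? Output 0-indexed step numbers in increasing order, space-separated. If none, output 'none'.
Step 0: DROP seq=5000 -> fresh
Step 1: SEND seq=5059 -> fresh
Step 2: SEND seq=200 -> fresh
Step 3: SEND seq=5000 -> retransmit
Step 4: SEND seq=5077 -> fresh
Step 5: SEND seq=5124 -> fresh

Answer: 3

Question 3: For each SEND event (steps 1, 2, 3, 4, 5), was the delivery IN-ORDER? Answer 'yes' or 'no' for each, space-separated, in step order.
Answer: no yes yes yes yes

Derivation:
Step 1: SEND seq=5059 -> out-of-order
Step 2: SEND seq=200 -> in-order
Step 3: SEND seq=5000 -> in-order
Step 4: SEND seq=5077 -> in-order
Step 5: SEND seq=5124 -> in-order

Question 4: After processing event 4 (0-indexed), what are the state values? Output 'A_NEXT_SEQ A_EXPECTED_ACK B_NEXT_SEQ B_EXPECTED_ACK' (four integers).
After event 0: A_seq=5059 A_ack=200 B_seq=200 B_ack=5000
After event 1: A_seq=5077 A_ack=200 B_seq=200 B_ack=5000
After event 2: A_seq=5077 A_ack=345 B_seq=345 B_ack=5000
After event 3: A_seq=5077 A_ack=345 B_seq=345 B_ack=5077
After event 4: A_seq=5124 A_ack=345 B_seq=345 B_ack=5124

5124 345 345 5124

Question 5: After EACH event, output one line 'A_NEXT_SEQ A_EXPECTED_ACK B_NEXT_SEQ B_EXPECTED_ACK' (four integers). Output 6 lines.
5059 200 200 5000
5077 200 200 5000
5077 345 345 5000
5077 345 345 5077
5124 345 345 5124
5214 345 345 5214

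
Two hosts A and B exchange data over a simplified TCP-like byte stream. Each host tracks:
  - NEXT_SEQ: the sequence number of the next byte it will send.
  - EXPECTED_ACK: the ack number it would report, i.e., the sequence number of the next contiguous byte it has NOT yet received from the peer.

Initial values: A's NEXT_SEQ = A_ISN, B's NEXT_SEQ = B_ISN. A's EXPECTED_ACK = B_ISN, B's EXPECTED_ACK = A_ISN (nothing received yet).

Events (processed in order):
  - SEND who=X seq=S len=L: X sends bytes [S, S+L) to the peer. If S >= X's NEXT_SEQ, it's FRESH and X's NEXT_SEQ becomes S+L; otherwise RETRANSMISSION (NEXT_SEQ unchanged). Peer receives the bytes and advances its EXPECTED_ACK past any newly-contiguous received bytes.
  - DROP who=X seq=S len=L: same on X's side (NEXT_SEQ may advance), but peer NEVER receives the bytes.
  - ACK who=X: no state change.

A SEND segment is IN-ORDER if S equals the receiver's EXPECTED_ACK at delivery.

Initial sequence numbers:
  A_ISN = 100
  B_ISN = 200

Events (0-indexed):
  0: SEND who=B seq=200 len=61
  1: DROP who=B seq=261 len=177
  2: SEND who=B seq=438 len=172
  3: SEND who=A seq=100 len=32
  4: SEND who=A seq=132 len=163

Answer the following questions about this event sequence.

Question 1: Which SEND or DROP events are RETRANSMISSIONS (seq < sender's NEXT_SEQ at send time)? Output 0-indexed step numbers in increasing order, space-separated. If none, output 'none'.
Answer: none

Derivation:
Step 0: SEND seq=200 -> fresh
Step 1: DROP seq=261 -> fresh
Step 2: SEND seq=438 -> fresh
Step 3: SEND seq=100 -> fresh
Step 4: SEND seq=132 -> fresh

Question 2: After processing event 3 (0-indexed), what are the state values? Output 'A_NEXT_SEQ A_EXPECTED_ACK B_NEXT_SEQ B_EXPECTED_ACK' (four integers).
After event 0: A_seq=100 A_ack=261 B_seq=261 B_ack=100
After event 1: A_seq=100 A_ack=261 B_seq=438 B_ack=100
After event 2: A_seq=100 A_ack=261 B_seq=610 B_ack=100
After event 3: A_seq=132 A_ack=261 B_seq=610 B_ack=132

132 261 610 132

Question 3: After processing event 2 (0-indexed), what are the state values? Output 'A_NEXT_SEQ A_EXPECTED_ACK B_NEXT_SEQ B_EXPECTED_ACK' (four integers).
After event 0: A_seq=100 A_ack=261 B_seq=261 B_ack=100
After event 1: A_seq=100 A_ack=261 B_seq=438 B_ack=100
After event 2: A_seq=100 A_ack=261 B_seq=610 B_ack=100

100 261 610 100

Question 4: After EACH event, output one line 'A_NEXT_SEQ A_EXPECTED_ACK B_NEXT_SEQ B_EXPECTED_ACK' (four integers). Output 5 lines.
100 261 261 100
100 261 438 100
100 261 610 100
132 261 610 132
295 261 610 295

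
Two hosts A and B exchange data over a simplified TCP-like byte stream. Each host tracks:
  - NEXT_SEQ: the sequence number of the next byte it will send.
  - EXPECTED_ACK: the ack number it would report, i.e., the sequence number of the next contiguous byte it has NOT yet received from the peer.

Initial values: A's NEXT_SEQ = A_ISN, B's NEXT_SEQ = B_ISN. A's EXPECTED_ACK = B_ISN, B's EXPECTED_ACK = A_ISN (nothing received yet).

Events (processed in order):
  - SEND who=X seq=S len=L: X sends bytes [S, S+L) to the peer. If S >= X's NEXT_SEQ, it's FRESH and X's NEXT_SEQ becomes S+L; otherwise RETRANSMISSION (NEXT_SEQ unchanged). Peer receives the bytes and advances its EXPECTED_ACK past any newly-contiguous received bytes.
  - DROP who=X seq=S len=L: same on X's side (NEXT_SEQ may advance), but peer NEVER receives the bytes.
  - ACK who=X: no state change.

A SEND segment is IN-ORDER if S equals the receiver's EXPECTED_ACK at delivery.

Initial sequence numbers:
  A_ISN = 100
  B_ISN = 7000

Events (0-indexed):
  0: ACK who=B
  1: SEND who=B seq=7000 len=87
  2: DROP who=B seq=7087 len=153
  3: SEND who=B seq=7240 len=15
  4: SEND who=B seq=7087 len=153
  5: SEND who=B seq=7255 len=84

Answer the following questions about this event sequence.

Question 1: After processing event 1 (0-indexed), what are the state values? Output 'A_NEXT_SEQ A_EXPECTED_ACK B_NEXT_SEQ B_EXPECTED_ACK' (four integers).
After event 0: A_seq=100 A_ack=7000 B_seq=7000 B_ack=100
After event 1: A_seq=100 A_ack=7087 B_seq=7087 B_ack=100

100 7087 7087 100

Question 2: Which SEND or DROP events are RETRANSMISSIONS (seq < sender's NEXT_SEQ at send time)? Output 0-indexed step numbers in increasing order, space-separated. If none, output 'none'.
Answer: 4

Derivation:
Step 1: SEND seq=7000 -> fresh
Step 2: DROP seq=7087 -> fresh
Step 3: SEND seq=7240 -> fresh
Step 4: SEND seq=7087 -> retransmit
Step 5: SEND seq=7255 -> fresh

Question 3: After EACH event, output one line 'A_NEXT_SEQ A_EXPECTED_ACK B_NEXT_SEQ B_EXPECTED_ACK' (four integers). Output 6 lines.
100 7000 7000 100
100 7087 7087 100
100 7087 7240 100
100 7087 7255 100
100 7255 7255 100
100 7339 7339 100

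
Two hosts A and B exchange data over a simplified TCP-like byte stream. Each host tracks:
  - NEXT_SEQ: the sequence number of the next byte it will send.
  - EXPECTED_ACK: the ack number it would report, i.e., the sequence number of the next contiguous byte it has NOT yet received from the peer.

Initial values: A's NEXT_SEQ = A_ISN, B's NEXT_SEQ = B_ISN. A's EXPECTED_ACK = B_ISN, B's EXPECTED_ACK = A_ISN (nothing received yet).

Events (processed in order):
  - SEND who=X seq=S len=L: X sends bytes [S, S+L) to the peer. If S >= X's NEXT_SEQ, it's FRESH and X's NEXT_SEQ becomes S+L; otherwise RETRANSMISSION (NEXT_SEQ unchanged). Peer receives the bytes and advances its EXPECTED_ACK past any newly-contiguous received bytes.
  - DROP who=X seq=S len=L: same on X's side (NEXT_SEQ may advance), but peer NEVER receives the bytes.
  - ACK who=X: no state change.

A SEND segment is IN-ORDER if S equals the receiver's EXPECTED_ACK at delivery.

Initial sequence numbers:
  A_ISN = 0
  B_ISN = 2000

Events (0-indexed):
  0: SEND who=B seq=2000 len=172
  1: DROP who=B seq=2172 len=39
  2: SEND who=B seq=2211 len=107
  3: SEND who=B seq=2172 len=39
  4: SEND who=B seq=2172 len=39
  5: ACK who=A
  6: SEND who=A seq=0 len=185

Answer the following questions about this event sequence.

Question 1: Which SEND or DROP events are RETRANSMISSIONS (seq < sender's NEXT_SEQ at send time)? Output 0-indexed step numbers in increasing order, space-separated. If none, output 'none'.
Answer: 3 4

Derivation:
Step 0: SEND seq=2000 -> fresh
Step 1: DROP seq=2172 -> fresh
Step 2: SEND seq=2211 -> fresh
Step 3: SEND seq=2172 -> retransmit
Step 4: SEND seq=2172 -> retransmit
Step 6: SEND seq=0 -> fresh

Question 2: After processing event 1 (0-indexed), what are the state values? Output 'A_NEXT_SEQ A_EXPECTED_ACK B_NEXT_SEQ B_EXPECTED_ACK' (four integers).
After event 0: A_seq=0 A_ack=2172 B_seq=2172 B_ack=0
After event 1: A_seq=0 A_ack=2172 B_seq=2211 B_ack=0

0 2172 2211 0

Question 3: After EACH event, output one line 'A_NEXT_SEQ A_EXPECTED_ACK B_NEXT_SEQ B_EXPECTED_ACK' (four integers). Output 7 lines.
0 2172 2172 0
0 2172 2211 0
0 2172 2318 0
0 2318 2318 0
0 2318 2318 0
0 2318 2318 0
185 2318 2318 185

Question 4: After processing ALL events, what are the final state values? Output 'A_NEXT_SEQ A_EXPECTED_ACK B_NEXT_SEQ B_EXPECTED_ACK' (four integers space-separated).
Answer: 185 2318 2318 185

Derivation:
After event 0: A_seq=0 A_ack=2172 B_seq=2172 B_ack=0
After event 1: A_seq=0 A_ack=2172 B_seq=2211 B_ack=0
After event 2: A_seq=0 A_ack=2172 B_seq=2318 B_ack=0
After event 3: A_seq=0 A_ack=2318 B_seq=2318 B_ack=0
After event 4: A_seq=0 A_ack=2318 B_seq=2318 B_ack=0
After event 5: A_seq=0 A_ack=2318 B_seq=2318 B_ack=0
After event 6: A_seq=185 A_ack=2318 B_seq=2318 B_ack=185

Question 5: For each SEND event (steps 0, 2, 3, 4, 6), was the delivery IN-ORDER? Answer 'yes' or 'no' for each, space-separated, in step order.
Step 0: SEND seq=2000 -> in-order
Step 2: SEND seq=2211 -> out-of-order
Step 3: SEND seq=2172 -> in-order
Step 4: SEND seq=2172 -> out-of-order
Step 6: SEND seq=0 -> in-order

Answer: yes no yes no yes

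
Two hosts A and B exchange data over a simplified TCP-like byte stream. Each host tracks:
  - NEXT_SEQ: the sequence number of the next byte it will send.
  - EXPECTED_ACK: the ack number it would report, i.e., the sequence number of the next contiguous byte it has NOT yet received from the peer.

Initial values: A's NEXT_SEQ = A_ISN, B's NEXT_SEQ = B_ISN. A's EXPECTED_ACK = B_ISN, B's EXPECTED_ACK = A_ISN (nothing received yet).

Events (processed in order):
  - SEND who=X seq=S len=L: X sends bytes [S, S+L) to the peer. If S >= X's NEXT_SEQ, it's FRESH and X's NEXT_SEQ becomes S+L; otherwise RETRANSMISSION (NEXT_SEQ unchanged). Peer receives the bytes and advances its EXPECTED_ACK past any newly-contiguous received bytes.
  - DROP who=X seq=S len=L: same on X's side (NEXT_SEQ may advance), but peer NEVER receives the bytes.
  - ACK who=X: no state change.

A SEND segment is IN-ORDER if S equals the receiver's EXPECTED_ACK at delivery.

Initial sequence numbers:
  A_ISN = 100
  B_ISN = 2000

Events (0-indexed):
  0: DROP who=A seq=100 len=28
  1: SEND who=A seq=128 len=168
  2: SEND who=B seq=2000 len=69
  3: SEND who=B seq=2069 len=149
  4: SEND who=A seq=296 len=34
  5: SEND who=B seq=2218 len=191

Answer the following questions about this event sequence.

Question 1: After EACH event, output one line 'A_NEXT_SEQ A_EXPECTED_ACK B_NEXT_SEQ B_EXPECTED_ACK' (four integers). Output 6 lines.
128 2000 2000 100
296 2000 2000 100
296 2069 2069 100
296 2218 2218 100
330 2218 2218 100
330 2409 2409 100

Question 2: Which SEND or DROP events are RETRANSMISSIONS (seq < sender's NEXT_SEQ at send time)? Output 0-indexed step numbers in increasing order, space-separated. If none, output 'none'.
Step 0: DROP seq=100 -> fresh
Step 1: SEND seq=128 -> fresh
Step 2: SEND seq=2000 -> fresh
Step 3: SEND seq=2069 -> fresh
Step 4: SEND seq=296 -> fresh
Step 5: SEND seq=2218 -> fresh

Answer: none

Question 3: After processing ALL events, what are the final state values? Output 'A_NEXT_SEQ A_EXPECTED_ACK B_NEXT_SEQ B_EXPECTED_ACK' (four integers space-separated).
Answer: 330 2409 2409 100

Derivation:
After event 0: A_seq=128 A_ack=2000 B_seq=2000 B_ack=100
After event 1: A_seq=296 A_ack=2000 B_seq=2000 B_ack=100
After event 2: A_seq=296 A_ack=2069 B_seq=2069 B_ack=100
After event 3: A_seq=296 A_ack=2218 B_seq=2218 B_ack=100
After event 4: A_seq=330 A_ack=2218 B_seq=2218 B_ack=100
After event 5: A_seq=330 A_ack=2409 B_seq=2409 B_ack=100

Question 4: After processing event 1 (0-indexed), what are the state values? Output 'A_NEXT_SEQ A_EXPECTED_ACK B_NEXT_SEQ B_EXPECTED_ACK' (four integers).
After event 0: A_seq=128 A_ack=2000 B_seq=2000 B_ack=100
After event 1: A_seq=296 A_ack=2000 B_seq=2000 B_ack=100

296 2000 2000 100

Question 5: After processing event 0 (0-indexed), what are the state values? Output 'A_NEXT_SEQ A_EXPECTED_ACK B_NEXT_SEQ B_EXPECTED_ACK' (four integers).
After event 0: A_seq=128 A_ack=2000 B_seq=2000 B_ack=100

128 2000 2000 100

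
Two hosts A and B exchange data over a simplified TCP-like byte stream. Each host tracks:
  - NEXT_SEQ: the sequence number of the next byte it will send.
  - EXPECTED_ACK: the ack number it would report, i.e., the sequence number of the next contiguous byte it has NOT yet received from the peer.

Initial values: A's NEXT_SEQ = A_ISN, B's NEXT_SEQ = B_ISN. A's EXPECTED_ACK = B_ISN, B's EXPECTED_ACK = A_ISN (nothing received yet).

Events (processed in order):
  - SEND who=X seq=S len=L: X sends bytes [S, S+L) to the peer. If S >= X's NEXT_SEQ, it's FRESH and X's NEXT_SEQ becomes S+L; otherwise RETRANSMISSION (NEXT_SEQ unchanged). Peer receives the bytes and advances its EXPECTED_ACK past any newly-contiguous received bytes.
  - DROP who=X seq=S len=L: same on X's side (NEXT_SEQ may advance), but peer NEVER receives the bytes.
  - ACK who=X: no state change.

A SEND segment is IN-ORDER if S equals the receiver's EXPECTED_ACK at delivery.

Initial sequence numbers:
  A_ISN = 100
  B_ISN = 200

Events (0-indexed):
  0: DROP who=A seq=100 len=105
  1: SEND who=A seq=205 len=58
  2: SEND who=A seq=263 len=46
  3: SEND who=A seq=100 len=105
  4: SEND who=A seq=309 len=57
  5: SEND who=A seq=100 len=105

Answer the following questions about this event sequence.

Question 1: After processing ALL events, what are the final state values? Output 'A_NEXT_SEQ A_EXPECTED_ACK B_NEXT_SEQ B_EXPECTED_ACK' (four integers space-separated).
After event 0: A_seq=205 A_ack=200 B_seq=200 B_ack=100
After event 1: A_seq=263 A_ack=200 B_seq=200 B_ack=100
After event 2: A_seq=309 A_ack=200 B_seq=200 B_ack=100
After event 3: A_seq=309 A_ack=200 B_seq=200 B_ack=309
After event 4: A_seq=366 A_ack=200 B_seq=200 B_ack=366
After event 5: A_seq=366 A_ack=200 B_seq=200 B_ack=366

Answer: 366 200 200 366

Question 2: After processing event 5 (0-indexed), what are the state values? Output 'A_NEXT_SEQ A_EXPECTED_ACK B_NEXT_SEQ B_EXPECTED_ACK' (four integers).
After event 0: A_seq=205 A_ack=200 B_seq=200 B_ack=100
After event 1: A_seq=263 A_ack=200 B_seq=200 B_ack=100
After event 2: A_seq=309 A_ack=200 B_seq=200 B_ack=100
After event 3: A_seq=309 A_ack=200 B_seq=200 B_ack=309
After event 4: A_seq=366 A_ack=200 B_seq=200 B_ack=366
After event 5: A_seq=366 A_ack=200 B_seq=200 B_ack=366

366 200 200 366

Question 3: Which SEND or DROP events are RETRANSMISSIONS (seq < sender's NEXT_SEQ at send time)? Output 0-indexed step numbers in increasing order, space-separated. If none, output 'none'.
Step 0: DROP seq=100 -> fresh
Step 1: SEND seq=205 -> fresh
Step 2: SEND seq=263 -> fresh
Step 3: SEND seq=100 -> retransmit
Step 4: SEND seq=309 -> fresh
Step 5: SEND seq=100 -> retransmit

Answer: 3 5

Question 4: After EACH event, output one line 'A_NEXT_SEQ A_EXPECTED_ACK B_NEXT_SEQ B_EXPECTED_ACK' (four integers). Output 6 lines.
205 200 200 100
263 200 200 100
309 200 200 100
309 200 200 309
366 200 200 366
366 200 200 366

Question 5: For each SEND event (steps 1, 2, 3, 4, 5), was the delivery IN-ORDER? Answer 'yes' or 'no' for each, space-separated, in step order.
Step 1: SEND seq=205 -> out-of-order
Step 2: SEND seq=263 -> out-of-order
Step 3: SEND seq=100 -> in-order
Step 4: SEND seq=309 -> in-order
Step 5: SEND seq=100 -> out-of-order

Answer: no no yes yes no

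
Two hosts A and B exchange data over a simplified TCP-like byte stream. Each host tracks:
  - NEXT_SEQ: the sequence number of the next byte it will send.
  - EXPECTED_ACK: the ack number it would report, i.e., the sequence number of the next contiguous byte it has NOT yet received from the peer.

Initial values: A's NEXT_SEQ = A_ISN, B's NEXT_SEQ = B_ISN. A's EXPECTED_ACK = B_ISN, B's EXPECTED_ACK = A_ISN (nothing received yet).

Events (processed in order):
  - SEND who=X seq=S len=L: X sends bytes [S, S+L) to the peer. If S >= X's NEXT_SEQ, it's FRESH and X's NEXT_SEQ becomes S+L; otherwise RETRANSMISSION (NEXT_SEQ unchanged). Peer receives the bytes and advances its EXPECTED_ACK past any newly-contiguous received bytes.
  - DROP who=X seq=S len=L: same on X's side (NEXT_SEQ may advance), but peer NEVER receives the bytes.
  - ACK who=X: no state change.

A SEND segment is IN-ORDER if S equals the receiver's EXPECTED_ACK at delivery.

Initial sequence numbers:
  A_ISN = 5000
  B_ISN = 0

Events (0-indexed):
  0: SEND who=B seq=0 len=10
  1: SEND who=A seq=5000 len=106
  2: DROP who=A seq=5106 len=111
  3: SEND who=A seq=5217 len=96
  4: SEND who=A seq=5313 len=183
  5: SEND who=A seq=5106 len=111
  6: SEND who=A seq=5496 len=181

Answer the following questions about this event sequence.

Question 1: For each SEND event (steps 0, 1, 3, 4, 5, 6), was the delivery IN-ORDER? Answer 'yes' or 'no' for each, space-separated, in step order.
Answer: yes yes no no yes yes

Derivation:
Step 0: SEND seq=0 -> in-order
Step 1: SEND seq=5000 -> in-order
Step 3: SEND seq=5217 -> out-of-order
Step 4: SEND seq=5313 -> out-of-order
Step 5: SEND seq=5106 -> in-order
Step 6: SEND seq=5496 -> in-order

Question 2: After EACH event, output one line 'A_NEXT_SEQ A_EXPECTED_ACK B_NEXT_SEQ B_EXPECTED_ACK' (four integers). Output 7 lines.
5000 10 10 5000
5106 10 10 5106
5217 10 10 5106
5313 10 10 5106
5496 10 10 5106
5496 10 10 5496
5677 10 10 5677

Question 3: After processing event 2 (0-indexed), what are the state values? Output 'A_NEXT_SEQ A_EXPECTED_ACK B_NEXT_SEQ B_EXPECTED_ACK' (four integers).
After event 0: A_seq=5000 A_ack=10 B_seq=10 B_ack=5000
After event 1: A_seq=5106 A_ack=10 B_seq=10 B_ack=5106
After event 2: A_seq=5217 A_ack=10 B_seq=10 B_ack=5106

5217 10 10 5106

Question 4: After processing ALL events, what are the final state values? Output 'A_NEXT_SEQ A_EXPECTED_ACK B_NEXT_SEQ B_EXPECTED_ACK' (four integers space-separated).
After event 0: A_seq=5000 A_ack=10 B_seq=10 B_ack=5000
After event 1: A_seq=5106 A_ack=10 B_seq=10 B_ack=5106
After event 2: A_seq=5217 A_ack=10 B_seq=10 B_ack=5106
After event 3: A_seq=5313 A_ack=10 B_seq=10 B_ack=5106
After event 4: A_seq=5496 A_ack=10 B_seq=10 B_ack=5106
After event 5: A_seq=5496 A_ack=10 B_seq=10 B_ack=5496
After event 6: A_seq=5677 A_ack=10 B_seq=10 B_ack=5677

Answer: 5677 10 10 5677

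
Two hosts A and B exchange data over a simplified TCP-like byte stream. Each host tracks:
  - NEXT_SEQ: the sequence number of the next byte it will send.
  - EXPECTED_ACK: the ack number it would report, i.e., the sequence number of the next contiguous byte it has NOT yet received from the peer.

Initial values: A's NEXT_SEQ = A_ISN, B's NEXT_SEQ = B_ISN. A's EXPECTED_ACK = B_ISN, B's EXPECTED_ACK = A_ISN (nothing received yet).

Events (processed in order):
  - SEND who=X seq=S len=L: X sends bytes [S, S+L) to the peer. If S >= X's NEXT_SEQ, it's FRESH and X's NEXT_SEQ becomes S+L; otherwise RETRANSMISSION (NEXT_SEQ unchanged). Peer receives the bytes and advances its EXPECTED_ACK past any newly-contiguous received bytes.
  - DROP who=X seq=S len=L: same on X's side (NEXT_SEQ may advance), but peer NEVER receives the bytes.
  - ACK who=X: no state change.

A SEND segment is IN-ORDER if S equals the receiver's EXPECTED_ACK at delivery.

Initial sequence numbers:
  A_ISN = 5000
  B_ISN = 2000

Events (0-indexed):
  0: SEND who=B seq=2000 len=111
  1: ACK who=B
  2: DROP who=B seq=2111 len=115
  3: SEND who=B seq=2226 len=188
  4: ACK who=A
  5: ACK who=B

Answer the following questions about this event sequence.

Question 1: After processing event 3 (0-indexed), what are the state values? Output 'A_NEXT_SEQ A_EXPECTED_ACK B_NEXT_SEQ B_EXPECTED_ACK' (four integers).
After event 0: A_seq=5000 A_ack=2111 B_seq=2111 B_ack=5000
After event 1: A_seq=5000 A_ack=2111 B_seq=2111 B_ack=5000
After event 2: A_seq=5000 A_ack=2111 B_seq=2226 B_ack=5000
After event 3: A_seq=5000 A_ack=2111 B_seq=2414 B_ack=5000

5000 2111 2414 5000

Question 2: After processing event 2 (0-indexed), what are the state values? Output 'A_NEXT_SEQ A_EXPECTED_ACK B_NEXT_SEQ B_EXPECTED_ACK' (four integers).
After event 0: A_seq=5000 A_ack=2111 B_seq=2111 B_ack=5000
After event 1: A_seq=5000 A_ack=2111 B_seq=2111 B_ack=5000
After event 2: A_seq=5000 A_ack=2111 B_seq=2226 B_ack=5000

5000 2111 2226 5000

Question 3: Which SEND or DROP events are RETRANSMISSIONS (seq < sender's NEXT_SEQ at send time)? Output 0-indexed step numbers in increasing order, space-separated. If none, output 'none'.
Answer: none

Derivation:
Step 0: SEND seq=2000 -> fresh
Step 2: DROP seq=2111 -> fresh
Step 3: SEND seq=2226 -> fresh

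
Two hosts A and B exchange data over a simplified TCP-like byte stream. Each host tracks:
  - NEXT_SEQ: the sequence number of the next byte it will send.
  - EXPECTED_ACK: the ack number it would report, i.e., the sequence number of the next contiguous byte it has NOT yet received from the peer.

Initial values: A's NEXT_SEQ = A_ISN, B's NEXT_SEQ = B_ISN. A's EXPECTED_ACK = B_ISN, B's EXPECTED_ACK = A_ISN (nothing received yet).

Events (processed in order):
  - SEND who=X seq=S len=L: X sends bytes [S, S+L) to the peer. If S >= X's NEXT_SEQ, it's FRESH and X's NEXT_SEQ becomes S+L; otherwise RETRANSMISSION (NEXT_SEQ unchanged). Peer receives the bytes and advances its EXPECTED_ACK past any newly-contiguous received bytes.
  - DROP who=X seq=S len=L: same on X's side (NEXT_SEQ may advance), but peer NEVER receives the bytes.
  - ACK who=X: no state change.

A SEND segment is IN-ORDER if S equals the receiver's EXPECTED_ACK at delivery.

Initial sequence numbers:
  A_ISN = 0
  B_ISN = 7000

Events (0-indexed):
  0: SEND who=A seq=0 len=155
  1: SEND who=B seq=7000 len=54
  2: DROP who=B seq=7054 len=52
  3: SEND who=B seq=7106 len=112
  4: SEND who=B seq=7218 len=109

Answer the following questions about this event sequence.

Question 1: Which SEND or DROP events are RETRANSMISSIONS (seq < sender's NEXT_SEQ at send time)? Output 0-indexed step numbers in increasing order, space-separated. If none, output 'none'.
Step 0: SEND seq=0 -> fresh
Step 1: SEND seq=7000 -> fresh
Step 2: DROP seq=7054 -> fresh
Step 3: SEND seq=7106 -> fresh
Step 4: SEND seq=7218 -> fresh

Answer: none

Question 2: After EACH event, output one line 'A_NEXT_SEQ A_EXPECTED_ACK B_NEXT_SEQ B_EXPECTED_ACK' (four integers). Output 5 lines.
155 7000 7000 155
155 7054 7054 155
155 7054 7106 155
155 7054 7218 155
155 7054 7327 155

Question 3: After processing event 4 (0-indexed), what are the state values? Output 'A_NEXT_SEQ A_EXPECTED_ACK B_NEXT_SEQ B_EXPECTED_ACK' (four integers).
After event 0: A_seq=155 A_ack=7000 B_seq=7000 B_ack=155
After event 1: A_seq=155 A_ack=7054 B_seq=7054 B_ack=155
After event 2: A_seq=155 A_ack=7054 B_seq=7106 B_ack=155
After event 3: A_seq=155 A_ack=7054 B_seq=7218 B_ack=155
After event 4: A_seq=155 A_ack=7054 B_seq=7327 B_ack=155

155 7054 7327 155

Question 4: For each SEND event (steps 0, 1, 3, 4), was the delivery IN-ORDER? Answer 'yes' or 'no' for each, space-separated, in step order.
Step 0: SEND seq=0 -> in-order
Step 1: SEND seq=7000 -> in-order
Step 3: SEND seq=7106 -> out-of-order
Step 4: SEND seq=7218 -> out-of-order

Answer: yes yes no no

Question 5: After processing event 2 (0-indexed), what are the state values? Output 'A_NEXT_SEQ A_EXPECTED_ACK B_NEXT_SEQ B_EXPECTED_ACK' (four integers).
After event 0: A_seq=155 A_ack=7000 B_seq=7000 B_ack=155
After event 1: A_seq=155 A_ack=7054 B_seq=7054 B_ack=155
After event 2: A_seq=155 A_ack=7054 B_seq=7106 B_ack=155

155 7054 7106 155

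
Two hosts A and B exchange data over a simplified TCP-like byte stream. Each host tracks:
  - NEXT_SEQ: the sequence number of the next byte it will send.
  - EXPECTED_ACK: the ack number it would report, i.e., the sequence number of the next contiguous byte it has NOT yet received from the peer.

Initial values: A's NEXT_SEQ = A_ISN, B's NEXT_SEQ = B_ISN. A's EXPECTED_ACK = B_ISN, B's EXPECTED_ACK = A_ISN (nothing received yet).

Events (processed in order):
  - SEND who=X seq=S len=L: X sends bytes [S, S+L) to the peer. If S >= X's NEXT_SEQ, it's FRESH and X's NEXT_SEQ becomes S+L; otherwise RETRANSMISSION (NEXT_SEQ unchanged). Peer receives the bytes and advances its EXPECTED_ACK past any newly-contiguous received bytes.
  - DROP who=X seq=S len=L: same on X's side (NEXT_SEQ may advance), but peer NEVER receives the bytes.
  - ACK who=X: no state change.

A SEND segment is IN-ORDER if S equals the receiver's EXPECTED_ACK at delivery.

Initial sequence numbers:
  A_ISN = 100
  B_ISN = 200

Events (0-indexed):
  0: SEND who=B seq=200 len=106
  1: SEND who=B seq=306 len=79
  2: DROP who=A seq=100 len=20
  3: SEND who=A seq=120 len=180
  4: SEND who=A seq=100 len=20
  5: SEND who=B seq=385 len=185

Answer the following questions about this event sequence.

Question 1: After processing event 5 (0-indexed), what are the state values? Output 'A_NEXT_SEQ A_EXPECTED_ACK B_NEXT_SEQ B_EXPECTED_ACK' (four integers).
After event 0: A_seq=100 A_ack=306 B_seq=306 B_ack=100
After event 1: A_seq=100 A_ack=385 B_seq=385 B_ack=100
After event 2: A_seq=120 A_ack=385 B_seq=385 B_ack=100
After event 3: A_seq=300 A_ack=385 B_seq=385 B_ack=100
After event 4: A_seq=300 A_ack=385 B_seq=385 B_ack=300
After event 5: A_seq=300 A_ack=570 B_seq=570 B_ack=300

300 570 570 300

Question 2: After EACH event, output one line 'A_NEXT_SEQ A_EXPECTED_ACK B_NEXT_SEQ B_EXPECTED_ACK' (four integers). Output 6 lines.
100 306 306 100
100 385 385 100
120 385 385 100
300 385 385 100
300 385 385 300
300 570 570 300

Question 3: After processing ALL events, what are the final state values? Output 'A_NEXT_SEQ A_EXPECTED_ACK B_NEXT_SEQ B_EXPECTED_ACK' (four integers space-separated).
Answer: 300 570 570 300

Derivation:
After event 0: A_seq=100 A_ack=306 B_seq=306 B_ack=100
After event 1: A_seq=100 A_ack=385 B_seq=385 B_ack=100
After event 2: A_seq=120 A_ack=385 B_seq=385 B_ack=100
After event 3: A_seq=300 A_ack=385 B_seq=385 B_ack=100
After event 4: A_seq=300 A_ack=385 B_seq=385 B_ack=300
After event 5: A_seq=300 A_ack=570 B_seq=570 B_ack=300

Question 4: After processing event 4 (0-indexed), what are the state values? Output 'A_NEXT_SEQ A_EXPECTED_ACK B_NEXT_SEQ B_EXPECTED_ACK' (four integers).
After event 0: A_seq=100 A_ack=306 B_seq=306 B_ack=100
After event 1: A_seq=100 A_ack=385 B_seq=385 B_ack=100
After event 2: A_seq=120 A_ack=385 B_seq=385 B_ack=100
After event 3: A_seq=300 A_ack=385 B_seq=385 B_ack=100
After event 4: A_seq=300 A_ack=385 B_seq=385 B_ack=300

300 385 385 300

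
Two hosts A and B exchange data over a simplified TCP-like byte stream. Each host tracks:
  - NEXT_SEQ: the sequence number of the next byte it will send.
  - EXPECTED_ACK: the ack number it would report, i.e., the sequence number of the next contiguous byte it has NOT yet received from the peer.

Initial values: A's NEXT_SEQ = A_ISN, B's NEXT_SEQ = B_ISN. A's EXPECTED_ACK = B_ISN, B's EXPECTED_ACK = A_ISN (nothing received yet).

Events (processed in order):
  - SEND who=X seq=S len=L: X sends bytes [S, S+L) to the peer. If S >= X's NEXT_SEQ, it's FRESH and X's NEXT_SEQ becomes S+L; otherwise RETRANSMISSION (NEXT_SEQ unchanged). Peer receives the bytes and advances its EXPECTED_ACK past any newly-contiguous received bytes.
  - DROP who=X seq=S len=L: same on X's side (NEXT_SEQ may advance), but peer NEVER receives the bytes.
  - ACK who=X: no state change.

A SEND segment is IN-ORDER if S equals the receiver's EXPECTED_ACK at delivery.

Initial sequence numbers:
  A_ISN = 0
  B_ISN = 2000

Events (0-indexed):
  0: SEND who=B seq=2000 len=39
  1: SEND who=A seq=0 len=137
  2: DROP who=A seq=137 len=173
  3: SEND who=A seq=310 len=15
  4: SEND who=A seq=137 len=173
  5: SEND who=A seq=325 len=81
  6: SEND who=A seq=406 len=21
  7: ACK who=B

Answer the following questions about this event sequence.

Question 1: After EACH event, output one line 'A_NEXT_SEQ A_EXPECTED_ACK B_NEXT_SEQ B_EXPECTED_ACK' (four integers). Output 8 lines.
0 2039 2039 0
137 2039 2039 137
310 2039 2039 137
325 2039 2039 137
325 2039 2039 325
406 2039 2039 406
427 2039 2039 427
427 2039 2039 427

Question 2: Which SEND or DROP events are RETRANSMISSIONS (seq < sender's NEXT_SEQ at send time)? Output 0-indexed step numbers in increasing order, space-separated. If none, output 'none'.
Answer: 4

Derivation:
Step 0: SEND seq=2000 -> fresh
Step 1: SEND seq=0 -> fresh
Step 2: DROP seq=137 -> fresh
Step 3: SEND seq=310 -> fresh
Step 4: SEND seq=137 -> retransmit
Step 5: SEND seq=325 -> fresh
Step 6: SEND seq=406 -> fresh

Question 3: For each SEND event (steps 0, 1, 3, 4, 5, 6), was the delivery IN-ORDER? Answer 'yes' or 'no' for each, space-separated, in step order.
Answer: yes yes no yes yes yes

Derivation:
Step 0: SEND seq=2000 -> in-order
Step 1: SEND seq=0 -> in-order
Step 3: SEND seq=310 -> out-of-order
Step 4: SEND seq=137 -> in-order
Step 5: SEND seq=325 -> in-order
Step 6: SEND seq=406 -> in-order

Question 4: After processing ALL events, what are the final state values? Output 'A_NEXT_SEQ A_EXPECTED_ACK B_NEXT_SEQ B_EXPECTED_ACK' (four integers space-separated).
Answer: 427 2039 2039 427

Derivation:
After event 0: A_seq=0 A_ack=2039 B_seq=2039 B_ack=0
After event 1: A_seq=137 A_ack=2039 B_seq=2039 B_ack=137
After event 2: A_seq=310 A_ack=2039 B_seq=2039 B_ack=137
After event 3: A_seq=325 A_ack=2039 B_seq=2039 B_ack=137
After event 4: A_seq=325 A_ack=2039 B_seq=2039 B_ack=325
After event 5: A_seq=406 A_ack=2039 B_seq=2039 B_ack=406
After event 6: A_seq=427 A_ack=2039 B_seq=2039 B_ack=427
After event 7: A_seq=427 A_ack=2039 B_seq=2039 B_ack=427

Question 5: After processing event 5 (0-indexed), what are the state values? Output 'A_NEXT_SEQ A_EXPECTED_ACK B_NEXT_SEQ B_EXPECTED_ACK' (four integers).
After event 0: A_seq=0 A_ack=2039 B_seq=2039 B_ack=0
After event 1: A_seq=137 A_ack=2039 B_seq=2039 B_ack=137
After event 2: A_seq=310 A_ack=2039 B_seq=2039 B_ack=137
After event 3: A_seq=325 A_ack=2039 B_seq=2039 B_ack=137
After event 4: A_seq=325 A_ack=2039 B_seq=2039 B_ack=325
After event 5: A_seq=406 A_ack=2039 B_seq=2039 B_ack=406

406 2039 2039 406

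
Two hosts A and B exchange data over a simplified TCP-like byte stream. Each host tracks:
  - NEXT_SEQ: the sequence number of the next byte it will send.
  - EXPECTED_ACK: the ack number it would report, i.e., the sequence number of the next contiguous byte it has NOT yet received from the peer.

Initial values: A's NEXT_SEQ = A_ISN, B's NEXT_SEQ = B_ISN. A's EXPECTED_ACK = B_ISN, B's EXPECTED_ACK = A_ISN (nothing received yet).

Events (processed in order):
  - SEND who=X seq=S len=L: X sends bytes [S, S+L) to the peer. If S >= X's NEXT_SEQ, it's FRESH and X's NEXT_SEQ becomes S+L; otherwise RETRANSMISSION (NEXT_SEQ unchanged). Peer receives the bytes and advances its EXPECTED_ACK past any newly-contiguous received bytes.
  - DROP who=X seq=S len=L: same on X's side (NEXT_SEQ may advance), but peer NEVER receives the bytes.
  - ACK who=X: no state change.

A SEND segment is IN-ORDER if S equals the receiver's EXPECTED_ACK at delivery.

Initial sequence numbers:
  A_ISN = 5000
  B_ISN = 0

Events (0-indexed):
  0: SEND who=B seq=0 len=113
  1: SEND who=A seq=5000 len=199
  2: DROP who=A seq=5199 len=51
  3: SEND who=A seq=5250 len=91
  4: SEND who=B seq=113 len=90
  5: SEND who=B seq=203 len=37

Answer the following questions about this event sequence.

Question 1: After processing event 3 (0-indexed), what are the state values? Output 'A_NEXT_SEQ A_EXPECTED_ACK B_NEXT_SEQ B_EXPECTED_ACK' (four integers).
After event 0: A_seq=5000 A_ack=113 B_seq=113 B_ack=5000
After event 1: A_seq=5199 A_ack=113 B_seq=113 B_ack=5199
After event 2: A_seq=5250 A_ack=113 B_seq=113 B_ack=5199
After event 3: A_seq=5341 A_ack=113 B_seq=113 B_ack=5199

5341 113 113 5199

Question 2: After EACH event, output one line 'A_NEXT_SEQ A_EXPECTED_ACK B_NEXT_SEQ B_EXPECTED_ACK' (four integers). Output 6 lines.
5000 113 113 5000
5199 113 113 5199
5250 113 113 5199
5341 113 113 5199
5341 203 203 5199
5341 240 240 5199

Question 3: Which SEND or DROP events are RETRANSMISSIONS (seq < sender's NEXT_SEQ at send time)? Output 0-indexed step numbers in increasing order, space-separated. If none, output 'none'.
Answer: none

Derivation:
Step 0: SEND seq=0 -> fresh
Step 1: SEND seq=5000 -> fresh
Step 2: DROP seq=5199 -> fresh
Step 3: SEND seq=5250 -> fresh
Step 4: SEND seq=113 -> fresh
Step 5: SEND seq=203 -> fresh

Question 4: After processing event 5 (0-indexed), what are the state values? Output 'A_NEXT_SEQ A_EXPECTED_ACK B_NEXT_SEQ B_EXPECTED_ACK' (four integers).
After event 0: A_seq=5000 A_ack=113 B_seq=113 B_ack=5000
After event 1: A_seq=5199 A_ack=113 B_seq=113 B_ack=5199
After event 2: A_seq=5250 A_ack=113 B_seq=113 B_ack=5199
After event 3: A_seq=5341 A_ack=113 B_seq=113 B_ack=5199
After event 4: A_seq=5341 A_ack=203 B_seq=203 B_ack=5199
After event 5: A_seq=5341 A_ack=240 B_seq=240 B_ack=5199

5341 240 240 5199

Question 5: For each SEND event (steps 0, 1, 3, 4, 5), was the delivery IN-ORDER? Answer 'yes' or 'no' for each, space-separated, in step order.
Answer: yes yes no yes yes

Derivation:
Step 0: SEND seq=0 -> in-order
Step 1: SEND seq=5000 -> in-order
Step 3: SEND seq=5250 -> out-of-order
Step 4: SEND seq=113 -> in-order
Step 5: SEND seq=203 -> in-order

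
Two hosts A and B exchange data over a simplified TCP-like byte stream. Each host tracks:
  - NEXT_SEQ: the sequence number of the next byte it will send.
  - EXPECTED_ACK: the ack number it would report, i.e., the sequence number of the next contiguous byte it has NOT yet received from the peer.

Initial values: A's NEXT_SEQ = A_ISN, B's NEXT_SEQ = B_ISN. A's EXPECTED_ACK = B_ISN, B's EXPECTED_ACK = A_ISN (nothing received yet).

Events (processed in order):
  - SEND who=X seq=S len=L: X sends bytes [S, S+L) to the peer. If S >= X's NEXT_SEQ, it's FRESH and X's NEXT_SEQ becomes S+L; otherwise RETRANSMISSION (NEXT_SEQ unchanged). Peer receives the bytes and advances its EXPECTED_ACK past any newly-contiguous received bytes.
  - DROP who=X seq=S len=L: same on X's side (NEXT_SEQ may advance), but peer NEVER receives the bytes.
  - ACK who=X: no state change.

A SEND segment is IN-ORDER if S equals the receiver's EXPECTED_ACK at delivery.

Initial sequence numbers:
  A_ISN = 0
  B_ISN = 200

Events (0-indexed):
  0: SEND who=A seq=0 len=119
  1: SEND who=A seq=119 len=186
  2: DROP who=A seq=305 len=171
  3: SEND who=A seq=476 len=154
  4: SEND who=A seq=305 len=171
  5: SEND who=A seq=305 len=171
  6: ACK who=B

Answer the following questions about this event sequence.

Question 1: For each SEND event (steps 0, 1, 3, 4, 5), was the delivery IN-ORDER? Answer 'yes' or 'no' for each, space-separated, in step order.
Answer: yes yes no yes no

Derivation:
Step 0: SEND seq=0 -> in-order
Step 1: SEND seq=119 -> in-order
Step 3: SEND seq=476 -> out-of-order
Step 4: SEND seq=305 -> in-order
Step 5: SEND seq=305 -> out-of-order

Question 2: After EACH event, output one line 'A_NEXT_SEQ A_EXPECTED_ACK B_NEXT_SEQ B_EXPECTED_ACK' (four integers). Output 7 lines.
119 200 200 119
305 200 200 305
476 200 200 305
630 200 200 305
630 200 200 630
630 200 200 630
630 200 200 630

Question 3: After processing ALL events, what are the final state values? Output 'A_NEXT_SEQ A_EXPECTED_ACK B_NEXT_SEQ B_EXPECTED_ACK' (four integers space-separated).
Answer: 630 200 200 630

Derivation:
After event 0: A_seq=119 A_ack=200 B_seq=200 B_ack=119
After event 1: A_seq=305 A_ack=200 B_seq=200 B_ack=305
After event 2: A_seq=476 A_ack=200 B_seq=200 B_ack=305
After event 3: A_seq=630 A_ack=200 B_seq=200 B_ack=305
After event 4: A_seq=630 A_ack=200 B_seq=200 B_ack=630
After event 5: A_seq=630 A_ack=200 B_seq=200 B_ack=630
After event 6: A_seq=630 A_ack=200 B_seq=200 B_ack=630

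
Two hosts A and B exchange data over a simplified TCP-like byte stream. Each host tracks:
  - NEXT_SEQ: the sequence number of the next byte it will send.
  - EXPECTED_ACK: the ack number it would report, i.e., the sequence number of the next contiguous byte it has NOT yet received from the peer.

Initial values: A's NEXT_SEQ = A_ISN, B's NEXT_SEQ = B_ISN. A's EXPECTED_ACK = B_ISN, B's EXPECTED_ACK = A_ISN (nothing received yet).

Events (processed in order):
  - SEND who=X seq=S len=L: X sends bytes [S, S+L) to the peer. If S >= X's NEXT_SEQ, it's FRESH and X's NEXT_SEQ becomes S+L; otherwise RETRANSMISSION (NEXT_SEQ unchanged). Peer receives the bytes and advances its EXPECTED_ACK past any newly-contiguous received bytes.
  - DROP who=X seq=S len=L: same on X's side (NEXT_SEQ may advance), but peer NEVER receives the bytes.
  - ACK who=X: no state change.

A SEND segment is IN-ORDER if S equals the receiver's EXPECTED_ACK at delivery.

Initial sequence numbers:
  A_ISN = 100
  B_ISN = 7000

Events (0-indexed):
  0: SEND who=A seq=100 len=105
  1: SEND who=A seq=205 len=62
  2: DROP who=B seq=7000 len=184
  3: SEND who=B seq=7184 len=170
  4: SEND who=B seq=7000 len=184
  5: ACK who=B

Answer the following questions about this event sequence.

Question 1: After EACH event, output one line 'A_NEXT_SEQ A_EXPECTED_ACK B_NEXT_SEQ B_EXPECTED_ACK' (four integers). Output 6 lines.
205 7000 7000 205
267 7000 7000 267
267 7000 7184 267
267 7000 7354 267
267 7354 7354 267
267 7354 7354 267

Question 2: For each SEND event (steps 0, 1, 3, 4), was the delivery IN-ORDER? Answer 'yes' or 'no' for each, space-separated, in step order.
Answer: yes yes no yes

Derivation:
Step 0: SEND seq=100 -> in-order
Step 1: SEND seq=205 -> in-order
Step 3: SEND seq=7184 -> out-of-order
Step 4: SEND seq=7000 -> in-order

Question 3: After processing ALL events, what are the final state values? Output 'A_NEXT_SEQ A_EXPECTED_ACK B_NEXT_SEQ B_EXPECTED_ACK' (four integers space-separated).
After event 0: A_seq=205 A_ack=7000 B_seq=7000 B_ack=205
After event 1: A_seq=267 A_ack=7000 B_seq=7000 B_ack=267
After event 2: A_seq=267 A_ack=7000 B_seq=7184 B_ack=267
After event 3: A_seq=267 A_ack=7000 B_seq=7354 B_ack=267
After event 4: A_seq=267 A_ack=7354 B_seq=7354 B_ack=267
After event 5: A_seq=267 A_ack=7354 B_seq=7354 B_ack=267

Answer: 267 7354 7354 267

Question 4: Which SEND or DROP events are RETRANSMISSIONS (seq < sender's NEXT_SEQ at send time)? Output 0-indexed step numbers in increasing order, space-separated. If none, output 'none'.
Step 0: SEND seq=100 -> fresh
Step 1: SEND seq=205 -> fresh
Step 2: DROP seq=7000 -> fresh
Step 3: SEND seq=7184 -> fresh
Step 4: SEND seq=7000 -> retransmit

Answer: 4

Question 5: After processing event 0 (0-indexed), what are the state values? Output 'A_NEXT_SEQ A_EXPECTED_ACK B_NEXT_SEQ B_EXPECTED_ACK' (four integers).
After event 0: A_seq=205 A_ack=7000 B_seq=7000 B_ack=205

205 7000 7000 205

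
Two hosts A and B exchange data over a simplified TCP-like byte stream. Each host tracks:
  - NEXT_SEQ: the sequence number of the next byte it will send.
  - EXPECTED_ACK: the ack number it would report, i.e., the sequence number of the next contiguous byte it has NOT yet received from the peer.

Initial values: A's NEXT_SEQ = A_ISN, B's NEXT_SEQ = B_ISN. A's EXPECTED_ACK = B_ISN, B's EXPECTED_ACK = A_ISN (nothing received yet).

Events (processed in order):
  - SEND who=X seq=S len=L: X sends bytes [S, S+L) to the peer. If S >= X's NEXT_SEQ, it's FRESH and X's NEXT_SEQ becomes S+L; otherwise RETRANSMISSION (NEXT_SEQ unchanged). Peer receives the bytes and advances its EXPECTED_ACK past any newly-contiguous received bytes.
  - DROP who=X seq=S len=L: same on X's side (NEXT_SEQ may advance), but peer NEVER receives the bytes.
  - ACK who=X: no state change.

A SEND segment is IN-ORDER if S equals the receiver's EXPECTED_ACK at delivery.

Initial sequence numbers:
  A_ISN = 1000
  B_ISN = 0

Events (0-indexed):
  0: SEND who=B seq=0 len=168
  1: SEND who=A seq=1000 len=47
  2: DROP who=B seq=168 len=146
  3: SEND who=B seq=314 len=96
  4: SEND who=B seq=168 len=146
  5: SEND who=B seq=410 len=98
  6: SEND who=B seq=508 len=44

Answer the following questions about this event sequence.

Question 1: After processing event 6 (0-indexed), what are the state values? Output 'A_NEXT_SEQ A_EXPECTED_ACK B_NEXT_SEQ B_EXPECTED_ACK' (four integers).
After event 0: A_seq=1000 A_ack=168 B_seq=168 B_ack=1000
After event 1: A_seq=1047 A_ack=168 B_seq=168 B_ack=1047
After event 2: A_seq=1047 A_ack=168 B_seq=314 B_ack=1047
After event 3: A_seq=1047 A_ack=168 B_seq=410 B_ack=1047
After event 4: A_seq=1047 A_ack=410 B_seq=410 B_ack=1047
After event 5: A_seq=1047 A_ack=508 B_seq=508 B_ack=1047
After event 6: A_seq=1047 A_ack=552 B_seq=552 B_ack=1047

1047 552 552 1047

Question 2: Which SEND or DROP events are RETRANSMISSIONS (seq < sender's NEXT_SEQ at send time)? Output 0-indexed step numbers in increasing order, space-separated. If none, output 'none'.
Step 0: SEND seq=0 -> fresh
Step 1: SEND seq=1000 -> fresh
Step 2: DROP seq=168 -> fresh
Step 3: SEND seq=314 -> fresh
Step 4: SEND seq=168 -> retransmit
Step 5: SEND seq=410 -> fresh
Step 6: SEND seq=508 -> fresh

Answer: 4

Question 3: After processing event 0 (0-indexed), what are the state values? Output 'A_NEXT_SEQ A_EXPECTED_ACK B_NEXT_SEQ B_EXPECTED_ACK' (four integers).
After event 0: A_seq=1000 A_ack=168 B_seq=168 B_ack=1000

1000 168 168 1000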